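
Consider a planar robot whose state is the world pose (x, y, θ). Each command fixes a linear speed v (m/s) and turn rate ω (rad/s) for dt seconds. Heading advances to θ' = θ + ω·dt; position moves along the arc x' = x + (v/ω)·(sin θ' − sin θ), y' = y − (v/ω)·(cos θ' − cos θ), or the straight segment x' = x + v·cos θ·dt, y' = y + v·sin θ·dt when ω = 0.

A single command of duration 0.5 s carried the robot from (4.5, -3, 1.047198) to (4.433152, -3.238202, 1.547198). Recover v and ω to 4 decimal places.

v = -0.5000, ω = 1.0000

Δθ = 1.547198 − 1.047198 = 0.500000
ω = Δθ/dt = 0.500000/0.5 = 1.0000
R = −Δy/(cos θ' − cos θ) = -0.5000
v = R·ω = -0.5000·1.0000 = -0.5000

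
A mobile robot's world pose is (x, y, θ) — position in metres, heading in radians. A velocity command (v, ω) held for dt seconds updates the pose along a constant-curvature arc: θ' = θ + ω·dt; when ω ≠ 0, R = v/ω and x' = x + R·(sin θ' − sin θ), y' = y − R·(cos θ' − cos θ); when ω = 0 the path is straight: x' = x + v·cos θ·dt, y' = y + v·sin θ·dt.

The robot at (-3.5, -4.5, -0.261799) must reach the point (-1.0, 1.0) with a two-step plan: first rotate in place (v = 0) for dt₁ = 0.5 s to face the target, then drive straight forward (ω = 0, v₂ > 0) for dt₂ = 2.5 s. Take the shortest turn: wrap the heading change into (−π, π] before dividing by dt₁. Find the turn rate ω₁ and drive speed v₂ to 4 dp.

heading to target = atan2(1−-4.5, -1−-3.5) = 1.1442
Δθ = wrap(1.1442 − -0.2618) = 1.4060; ω₁ = Δθ/dt₁ = 2.8119
distance = √((-1−-3.5)² + (1−-4.5)²) = 6.0415; v₂ = distance/dt₂ = 2.4166

ω₁ = 2.8119, v₂ = 2.4166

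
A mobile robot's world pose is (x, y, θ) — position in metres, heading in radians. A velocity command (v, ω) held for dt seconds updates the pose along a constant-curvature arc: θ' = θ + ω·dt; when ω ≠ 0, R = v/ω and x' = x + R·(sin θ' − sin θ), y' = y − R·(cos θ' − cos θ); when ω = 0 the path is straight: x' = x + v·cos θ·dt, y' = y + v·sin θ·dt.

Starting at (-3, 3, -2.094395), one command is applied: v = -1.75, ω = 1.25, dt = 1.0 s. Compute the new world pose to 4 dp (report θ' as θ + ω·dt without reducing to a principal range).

(-3.1658, 4.6299, -0.8444)

θ' = -2.0944 + 1.25·1.0 = -0.8444
R = v/ω = -1.75/1.25 = -1.4000
x' = -3 + -1.4000·(sin -0.8444 − sin -2.0944) = -3.1658
y' = 3 − -1.4000·(cos -0.8444 − cos -2.0944) = 4.6299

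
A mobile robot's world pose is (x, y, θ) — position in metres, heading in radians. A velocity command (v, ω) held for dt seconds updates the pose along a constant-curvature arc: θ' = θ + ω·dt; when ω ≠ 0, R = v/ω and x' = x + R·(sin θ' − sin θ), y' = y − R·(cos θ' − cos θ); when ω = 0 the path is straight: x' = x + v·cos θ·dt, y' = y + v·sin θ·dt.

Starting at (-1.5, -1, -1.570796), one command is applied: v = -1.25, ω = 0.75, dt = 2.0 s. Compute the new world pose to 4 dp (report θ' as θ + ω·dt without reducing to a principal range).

θ' = -1.5708 + 0.75·2.0 = -0.0708
R = v/ω = -1.25/0.75 = -1.6667
x' = -1.5 + -1.6667·(sin -0.0708 − sin -1.5708) = -3.0488
y' = -1 − -1.6667·(cos -0.0708 − cos -1.5708) = 0.6625

(-3.0488, 0.6625, -0.0708)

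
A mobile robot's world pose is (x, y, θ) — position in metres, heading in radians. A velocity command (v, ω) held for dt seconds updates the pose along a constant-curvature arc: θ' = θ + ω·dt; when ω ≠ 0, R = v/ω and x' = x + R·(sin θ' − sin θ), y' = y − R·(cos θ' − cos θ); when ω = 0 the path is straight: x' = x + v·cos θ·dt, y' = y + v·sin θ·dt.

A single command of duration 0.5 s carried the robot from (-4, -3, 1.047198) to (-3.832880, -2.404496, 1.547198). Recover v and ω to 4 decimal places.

v = 1.2500, ω = 1.0000

Δθ = 1.547198 − 1.047198 = 0.500000
ω = Δθ/dt = 0.500000/0.5 = 1.0000
R = −Δy/(cos θ' − cos θ) = 1.2500
v = R·ω = 1.2500·1.0000 = 1.2500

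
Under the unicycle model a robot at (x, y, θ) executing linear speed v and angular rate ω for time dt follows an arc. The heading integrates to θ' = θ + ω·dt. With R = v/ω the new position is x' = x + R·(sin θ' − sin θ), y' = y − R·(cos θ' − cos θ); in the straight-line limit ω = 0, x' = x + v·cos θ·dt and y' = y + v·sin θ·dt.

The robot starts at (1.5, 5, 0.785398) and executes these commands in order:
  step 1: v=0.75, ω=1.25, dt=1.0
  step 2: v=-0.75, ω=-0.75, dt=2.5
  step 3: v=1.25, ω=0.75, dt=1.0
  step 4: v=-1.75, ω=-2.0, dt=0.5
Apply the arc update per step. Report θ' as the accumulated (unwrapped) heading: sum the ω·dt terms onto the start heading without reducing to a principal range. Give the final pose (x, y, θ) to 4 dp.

step 1: θ'=2.0354 (R=0.6000) → pose (1.6121, 5.6931, 2.0354)
step 2: θ'=0.1604 (R=1.0000) → pose (0.8778, 4.2579, 0.1604)
step 3: θ'=0.9104 (R=1.6667) → pose (1.9279, 4.8808, 0.9104)
step 4: θ'=-0.0896 (R=0.8750) → pose (1.1586, 4.5460, -0.0896)

(1.1586, 4.5460, -0.0896)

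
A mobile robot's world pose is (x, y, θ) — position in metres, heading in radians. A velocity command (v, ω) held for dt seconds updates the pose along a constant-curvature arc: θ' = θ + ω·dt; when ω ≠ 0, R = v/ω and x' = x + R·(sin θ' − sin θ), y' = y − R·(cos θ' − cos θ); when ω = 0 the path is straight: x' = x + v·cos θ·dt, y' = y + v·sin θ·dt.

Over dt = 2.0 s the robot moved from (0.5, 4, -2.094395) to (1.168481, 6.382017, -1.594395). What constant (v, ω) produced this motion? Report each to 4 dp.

Δθ = -1.594395 − -2.094395 = 0.500000
ω = Δθ/dt = 0.500000/2.0 = 0.2500
R = −Δy/(cos θ' − cos θ) = -5.0000
v = R·ω = -5.0000·0.2500 = -1.2500

v = -1.2500, ω = 0.2500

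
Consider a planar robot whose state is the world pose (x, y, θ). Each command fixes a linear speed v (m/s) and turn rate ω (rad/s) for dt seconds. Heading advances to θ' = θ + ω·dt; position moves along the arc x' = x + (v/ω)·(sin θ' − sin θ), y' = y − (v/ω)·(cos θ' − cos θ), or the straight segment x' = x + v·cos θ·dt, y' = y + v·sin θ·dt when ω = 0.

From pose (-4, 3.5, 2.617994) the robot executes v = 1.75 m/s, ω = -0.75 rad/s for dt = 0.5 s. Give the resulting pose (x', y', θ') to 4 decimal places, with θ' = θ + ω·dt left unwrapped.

(-4.6591, 4.0677, 2.2430)

θ' = 2.6180 + -0.75·0.5 = 2.2430
R = v/ω = 1.75/-0.75 = -2.3333
x' = -4 + -2.3333·(sin 2.2430 − sin 2.6180) = -4.6591
y' = 3.5 − -2.3333·(cos 2.2430 − cos 2.6180) = 4.0677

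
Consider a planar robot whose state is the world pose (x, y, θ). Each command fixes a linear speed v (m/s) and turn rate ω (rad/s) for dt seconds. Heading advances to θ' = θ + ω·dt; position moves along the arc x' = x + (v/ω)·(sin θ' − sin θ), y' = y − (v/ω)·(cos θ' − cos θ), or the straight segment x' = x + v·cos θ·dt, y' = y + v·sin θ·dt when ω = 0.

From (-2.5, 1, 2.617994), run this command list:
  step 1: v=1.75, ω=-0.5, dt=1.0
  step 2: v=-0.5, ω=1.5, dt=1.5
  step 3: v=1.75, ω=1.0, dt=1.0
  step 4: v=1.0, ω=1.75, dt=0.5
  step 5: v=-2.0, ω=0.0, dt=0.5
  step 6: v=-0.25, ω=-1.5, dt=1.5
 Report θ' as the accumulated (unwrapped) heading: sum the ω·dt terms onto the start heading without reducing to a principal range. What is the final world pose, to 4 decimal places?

step 1: θ'=2.1180 (R=-3.5000) → pose (-3.7390, 2.2101, 2.1180)
step 2: θ'=4.3680 (R=-0.3333) → pose (-3.1405, 2.2709, 4.3680)
step 3: θ'=5.3680 (R=1.7500) → pose (-2.8805, 0.6132, 5.3680)
step 4: θ'=6.2430 (R=0.5714) → pose (-2.4505, 0.3906, 6.2430)
step 5: θ'=6.2430 (straight) → pose (-3.4497, 0.4308, 6.2430)
step 6: θ'=3.9930 (R=0.1667) → pose (-3.5683, 0.7072, 3.9930)

(-3.5683, 0.7072, 3.9930)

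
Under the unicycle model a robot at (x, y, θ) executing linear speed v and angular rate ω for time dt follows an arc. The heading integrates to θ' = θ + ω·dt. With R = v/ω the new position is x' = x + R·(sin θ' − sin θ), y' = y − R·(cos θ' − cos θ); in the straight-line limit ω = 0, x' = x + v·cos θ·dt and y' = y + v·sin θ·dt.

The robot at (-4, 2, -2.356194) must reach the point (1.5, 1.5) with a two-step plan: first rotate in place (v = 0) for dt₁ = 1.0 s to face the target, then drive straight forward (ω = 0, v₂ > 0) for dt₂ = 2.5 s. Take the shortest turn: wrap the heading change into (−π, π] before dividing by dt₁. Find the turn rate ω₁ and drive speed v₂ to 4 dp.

ω₁ = 2.2655, v₂ = 2.2091

heading to target = atan2(1.5−2, 1.5−-4) = -0.0907
Δθ = wrap(-0.0907 − -2.3562) = 2.2655; ω₁ = Δθ/dt₁ = 2.2655
distance = √((1.5−-4)² + (1.5−2)²) = 5.5227; v₂ = distance/dt₂ = 2.2091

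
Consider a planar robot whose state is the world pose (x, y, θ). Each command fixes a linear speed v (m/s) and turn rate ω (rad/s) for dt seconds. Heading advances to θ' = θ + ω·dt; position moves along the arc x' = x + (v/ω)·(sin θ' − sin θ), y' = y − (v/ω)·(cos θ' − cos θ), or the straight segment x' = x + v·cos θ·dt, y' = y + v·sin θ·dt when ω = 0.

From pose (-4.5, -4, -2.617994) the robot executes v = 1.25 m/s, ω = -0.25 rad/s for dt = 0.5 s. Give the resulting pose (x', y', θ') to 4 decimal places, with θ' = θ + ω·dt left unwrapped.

(-5.0594, -4.2779, -2.7430)

θ' = -2.6180 + -0.25·0.5 = -2.7430
R = v/ω = 1.25/-0.25 = -5.0000
x' = -4.5 + -5.0000·(sin -2.7430 − sin -2.6180) = -5.0594
y' = -4 − -5.0000·(cos -2.7430 − cos -2.6180) = -4.2779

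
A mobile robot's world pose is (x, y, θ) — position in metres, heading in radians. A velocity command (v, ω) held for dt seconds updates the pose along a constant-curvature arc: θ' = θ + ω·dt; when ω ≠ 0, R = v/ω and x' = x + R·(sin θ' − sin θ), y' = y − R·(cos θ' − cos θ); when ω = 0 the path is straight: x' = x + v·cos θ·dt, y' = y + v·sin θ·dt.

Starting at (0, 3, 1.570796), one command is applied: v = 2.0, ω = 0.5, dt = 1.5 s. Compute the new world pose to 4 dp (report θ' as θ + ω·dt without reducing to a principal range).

θ' = 1.5708 + 0.5·1.5 = 2.3208
R = v/ω = 2.0/0.5 = 4.0000
x' = 0 + 4.0000·(sin 2.3208 − sin 1.5708) = -1.0732
y' = 3 − 4.0000·(cos 2.3208 − cos 1.5708) = 5.7266

(-1.0732, 5.7266, 2.3208)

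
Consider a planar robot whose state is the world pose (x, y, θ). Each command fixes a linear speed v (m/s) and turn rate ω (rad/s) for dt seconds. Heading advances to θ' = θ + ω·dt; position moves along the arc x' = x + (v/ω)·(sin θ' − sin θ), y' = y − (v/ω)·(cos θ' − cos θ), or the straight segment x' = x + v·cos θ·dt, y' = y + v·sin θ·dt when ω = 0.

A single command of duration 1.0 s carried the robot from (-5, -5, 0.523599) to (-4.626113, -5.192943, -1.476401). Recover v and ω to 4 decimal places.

v = 0.5000, ω = -2.0000

Δθ = -1.476401 − 0.523599 = -2.000000
ω = Δθ/dt = -2.000000/1.0 = -2.0000
R = Δx/(sin θ' − sin θ) = -0.2500
v = R·ω = -0.2500·-2.0000 = 0.5000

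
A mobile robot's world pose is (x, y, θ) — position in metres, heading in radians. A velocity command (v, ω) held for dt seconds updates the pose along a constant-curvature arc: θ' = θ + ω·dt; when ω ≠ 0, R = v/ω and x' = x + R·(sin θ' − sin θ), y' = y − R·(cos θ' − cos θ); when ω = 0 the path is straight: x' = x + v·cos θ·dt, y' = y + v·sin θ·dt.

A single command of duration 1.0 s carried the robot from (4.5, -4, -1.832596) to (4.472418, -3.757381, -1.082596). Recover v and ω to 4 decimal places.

Δθ = -1.082596 − -1.832596 = 0.750000
ω = Δθ/dt = 0.750000/1.0 = 0.7500
R = −Δy/(cos θ' − cos θ) = -0.3333
v = R·ω = -0.3333·0.7500 = -0.2500

v = -0.2500, ω = 0.7500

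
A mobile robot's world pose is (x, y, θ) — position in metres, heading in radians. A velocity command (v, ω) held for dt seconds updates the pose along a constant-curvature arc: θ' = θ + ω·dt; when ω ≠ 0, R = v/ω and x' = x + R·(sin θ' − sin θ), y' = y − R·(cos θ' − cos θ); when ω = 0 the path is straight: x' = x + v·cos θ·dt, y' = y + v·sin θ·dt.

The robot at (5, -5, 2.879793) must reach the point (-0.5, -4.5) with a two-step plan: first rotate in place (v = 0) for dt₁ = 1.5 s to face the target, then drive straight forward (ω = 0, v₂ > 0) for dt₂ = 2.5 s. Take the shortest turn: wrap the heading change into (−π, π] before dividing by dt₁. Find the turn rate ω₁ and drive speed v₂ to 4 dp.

heading to target = atan2(-4.5−-5, -0.5−5) = 3.0509
Δθ = wrap(3.0509 − 2.8798) = 0.1711; ω₁ = Δθ/dt₁ = 0.1141
distance = √((-0.5−5)² + (-4.5−-5)²) = 5.5227; v₂ = distance/dt₂ = 2.2091

ω₁ = 0.1141, v₂ = 2.2091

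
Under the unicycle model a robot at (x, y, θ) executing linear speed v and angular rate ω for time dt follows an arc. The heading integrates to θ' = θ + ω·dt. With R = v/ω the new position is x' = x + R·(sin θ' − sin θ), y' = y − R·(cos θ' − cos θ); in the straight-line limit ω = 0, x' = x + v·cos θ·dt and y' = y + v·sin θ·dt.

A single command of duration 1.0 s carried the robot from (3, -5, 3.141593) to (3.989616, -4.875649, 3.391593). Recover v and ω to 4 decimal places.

Δθ = 3.391593 − 3.141593 = 0.250000
ω = Δθ/dt = 0.250000/1.0 = 0.2500
R = Δx/(sin θ' − sin θ) = -4.0000
v = R·ω = -4.0000·0.2500 = -1.0000

v = -1.0000, ω = 0.2500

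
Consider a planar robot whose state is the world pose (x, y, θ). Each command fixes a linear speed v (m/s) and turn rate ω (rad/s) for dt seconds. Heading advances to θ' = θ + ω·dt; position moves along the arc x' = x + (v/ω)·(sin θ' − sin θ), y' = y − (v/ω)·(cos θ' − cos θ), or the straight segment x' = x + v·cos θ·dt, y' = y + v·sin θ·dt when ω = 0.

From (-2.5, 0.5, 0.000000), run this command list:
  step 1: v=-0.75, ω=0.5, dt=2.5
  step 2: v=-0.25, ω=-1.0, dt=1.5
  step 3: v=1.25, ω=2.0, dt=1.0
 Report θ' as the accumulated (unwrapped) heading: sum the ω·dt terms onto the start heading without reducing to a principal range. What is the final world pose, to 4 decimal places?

step 1: θ'=1.2500 (R=-1.5000) → pose (-3.9235, -0.5270, 1.2500)
step 2: θ'=-0.2500 (R=0.2500) → pose (-4.2226, -0.6904, -0.2500)
step 3: θ'=1.7500 (R=0.6250) → pose (-3.4530, 0.0266, 1.7500)

(-3.4530, 0.0266, 1.7500)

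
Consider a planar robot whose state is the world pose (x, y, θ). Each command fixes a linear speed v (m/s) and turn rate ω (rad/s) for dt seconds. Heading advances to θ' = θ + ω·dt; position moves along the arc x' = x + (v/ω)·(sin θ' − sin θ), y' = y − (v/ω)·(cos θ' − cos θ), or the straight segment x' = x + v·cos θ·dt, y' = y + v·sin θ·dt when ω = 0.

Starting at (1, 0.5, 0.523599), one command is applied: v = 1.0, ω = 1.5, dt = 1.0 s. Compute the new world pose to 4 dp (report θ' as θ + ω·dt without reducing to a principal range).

(1.2661, 1.3690, 2.0236)

θ' = 0.5236 + 1.5·1.0 = 2.0236
R = v/ω = 1.0/1.5 = 0.6667
x' = 1 + 0.6667·(sin 2.0236 − sin 0.5236) = 1.2661
y' = 0.5 − 0.6667·(cos 2.0236 − cos 0.5236) = 1.3690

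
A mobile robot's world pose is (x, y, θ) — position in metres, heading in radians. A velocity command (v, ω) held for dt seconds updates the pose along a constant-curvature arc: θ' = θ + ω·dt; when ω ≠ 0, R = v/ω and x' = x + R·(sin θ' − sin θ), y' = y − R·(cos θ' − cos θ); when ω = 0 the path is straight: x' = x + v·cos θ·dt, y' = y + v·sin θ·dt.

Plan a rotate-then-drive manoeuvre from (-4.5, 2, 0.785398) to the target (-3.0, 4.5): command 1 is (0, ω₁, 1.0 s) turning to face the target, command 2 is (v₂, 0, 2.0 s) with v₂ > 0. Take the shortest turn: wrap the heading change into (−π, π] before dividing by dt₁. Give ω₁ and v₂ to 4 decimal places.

ω₁ = 0.2450, v₂ = 1.4577

heading to target = atan2(4.5−2, -3−-4.5) = 1.0304
Δθ = wrap(1.0304 − 0.7854) = 0.2450; ω₁ = Δθ/dt₁ = 0.2450
distance = √((-3−-4.5)² + (4.5−2)²) = 2.9155; v₂ = distance/dt₂ = 1.4577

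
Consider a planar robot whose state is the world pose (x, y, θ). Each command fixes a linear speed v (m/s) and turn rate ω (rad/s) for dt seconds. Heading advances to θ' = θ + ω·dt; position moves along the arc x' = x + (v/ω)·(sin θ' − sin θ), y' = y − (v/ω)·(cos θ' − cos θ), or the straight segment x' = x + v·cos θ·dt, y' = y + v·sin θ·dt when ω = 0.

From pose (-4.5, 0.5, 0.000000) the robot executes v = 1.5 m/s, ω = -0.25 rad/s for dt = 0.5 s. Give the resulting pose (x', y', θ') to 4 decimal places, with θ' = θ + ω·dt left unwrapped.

θ' = 0.0000 + -0.25·0.5 = -0.1250
R = v/ω = 1.5/-0.25 = -6.0000
x' = -4.5 + -6.0000·(sin -0.1250 − sin 0.0000) = -3.7520
y' = 0.5 − -6.0000·(cos -0.1250 − cos 0.0000) = 0.4532

(-3.7520, 0.4532, -0.1250)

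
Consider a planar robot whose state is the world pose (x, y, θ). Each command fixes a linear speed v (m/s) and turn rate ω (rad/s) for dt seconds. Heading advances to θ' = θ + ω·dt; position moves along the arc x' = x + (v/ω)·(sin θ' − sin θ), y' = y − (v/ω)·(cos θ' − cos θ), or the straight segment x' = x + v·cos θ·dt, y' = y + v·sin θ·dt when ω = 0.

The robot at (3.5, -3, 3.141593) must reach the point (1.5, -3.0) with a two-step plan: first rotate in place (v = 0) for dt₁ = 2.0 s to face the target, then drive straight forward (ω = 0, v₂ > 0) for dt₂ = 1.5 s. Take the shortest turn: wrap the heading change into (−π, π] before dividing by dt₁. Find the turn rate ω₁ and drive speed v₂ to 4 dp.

ω₁ = 0.0000, v₂ = 1.3333

heading to target = atan2(-3−-3, 1.5−3.5) = 3.1416
Δθ = wrap(3.1416 − 3.1416) = 0.0000; ω₁ = Δθ/dt₁ = 0.0000
distance = √((1.5−3.5)² + (-3−-3)²) = 2.0000; v₂ = distance/dt₂ = 1.3333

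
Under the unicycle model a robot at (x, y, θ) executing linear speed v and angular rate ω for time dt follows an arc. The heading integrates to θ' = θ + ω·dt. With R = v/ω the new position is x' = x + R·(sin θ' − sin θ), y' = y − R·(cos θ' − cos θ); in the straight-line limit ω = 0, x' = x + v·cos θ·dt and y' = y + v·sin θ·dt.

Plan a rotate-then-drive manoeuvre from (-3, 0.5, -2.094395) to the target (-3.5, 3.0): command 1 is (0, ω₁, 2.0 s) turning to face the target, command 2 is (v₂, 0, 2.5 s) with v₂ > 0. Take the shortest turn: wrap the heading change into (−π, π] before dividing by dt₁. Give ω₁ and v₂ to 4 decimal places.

ω₁ = -1.2103, v₂ = 1.0198

heading to target = atan2(3−0.5, -3.5−-3) = 1.7682
Δθ = wrap(1.7682 − -2.0944) = -2.4206; ω₁ = Δθ/dt₁ = -1.2103
distance = √((-3.5−-3)² + (3−0.5)²) = 2.5495; v₂ = distance/dt₂ = 1.0198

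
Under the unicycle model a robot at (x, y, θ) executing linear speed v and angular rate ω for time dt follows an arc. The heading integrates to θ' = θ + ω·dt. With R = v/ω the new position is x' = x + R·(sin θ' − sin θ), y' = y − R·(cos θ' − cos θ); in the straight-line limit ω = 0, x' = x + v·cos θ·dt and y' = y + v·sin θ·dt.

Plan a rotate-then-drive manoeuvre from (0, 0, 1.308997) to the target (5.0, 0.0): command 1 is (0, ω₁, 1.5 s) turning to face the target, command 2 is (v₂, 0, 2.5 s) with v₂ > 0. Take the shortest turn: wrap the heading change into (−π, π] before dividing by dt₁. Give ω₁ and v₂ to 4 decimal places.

ω₁ = -0.8727, v₂ = 2.0000

heading to target = atan2(0−0, 5−0) = 0.0000
Δθ = wrap(0.0000 − 1.3090) = -1.3090; ω₁ = Δθ/dt₁ = -0.8727
distance = √((5−0)² + (0−0)²) = 5.0000; v₂ = distance/dt₂ = 2.0000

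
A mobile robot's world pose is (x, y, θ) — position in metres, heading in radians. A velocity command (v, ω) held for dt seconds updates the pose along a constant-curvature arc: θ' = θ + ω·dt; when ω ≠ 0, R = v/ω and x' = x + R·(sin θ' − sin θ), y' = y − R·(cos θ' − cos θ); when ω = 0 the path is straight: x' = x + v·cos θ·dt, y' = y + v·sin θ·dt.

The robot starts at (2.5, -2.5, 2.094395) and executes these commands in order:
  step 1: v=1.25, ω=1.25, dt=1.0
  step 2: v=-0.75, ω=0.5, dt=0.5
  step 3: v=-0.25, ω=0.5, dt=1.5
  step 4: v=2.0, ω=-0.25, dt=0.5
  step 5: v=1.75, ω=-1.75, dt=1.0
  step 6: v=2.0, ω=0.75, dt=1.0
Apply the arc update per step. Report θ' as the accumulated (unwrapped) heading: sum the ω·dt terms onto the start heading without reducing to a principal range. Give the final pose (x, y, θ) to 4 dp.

(-1.7540, -2.2756, 3.2194)

step 1: θ'=3.3444 (R=1.0000) → pose (1.4326, -2.0205, 3.3444)
step 2: θ'=3.5944 (R=-1.5000) → pose (1.7867, -1.9001, 3.5944)
step 3: θ'=4.3444 (R=-0.5000) → pose (2.0344, -1.6303, 4.3444)
step 4: θ'=4.2194 (R=-8.0000) → pose (1.6174, -2.5385, 4.2194)
step 5: θ'=2.4694 (R=-1.0000) → pose (0.1138, -2.8477, 2.4694)
step 6: θ'=3.2194 (R=2.6667) → pose (-1.7540, -2.2756, 3.2194)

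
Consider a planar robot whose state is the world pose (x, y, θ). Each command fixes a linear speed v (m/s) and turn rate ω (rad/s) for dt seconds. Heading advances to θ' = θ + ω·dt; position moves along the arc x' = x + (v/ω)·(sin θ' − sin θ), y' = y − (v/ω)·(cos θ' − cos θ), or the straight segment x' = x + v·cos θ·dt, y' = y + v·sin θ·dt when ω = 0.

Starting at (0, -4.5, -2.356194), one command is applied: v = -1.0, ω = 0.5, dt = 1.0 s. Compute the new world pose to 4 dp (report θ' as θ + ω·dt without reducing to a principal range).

θ' = -2.3562 + 0.5·1.0 = -1.8562
R = v/ω = -1.0/0.5 = -2.0000
x' = 0 + -2.0000·(sin -1.8562 − sin -2.3562) = 0.5049
y' = -4.5 − -2.0000·(cos -1.8562 − cos -2.3562) = -3.6489

(0.5049, -3.6489, -1.8562)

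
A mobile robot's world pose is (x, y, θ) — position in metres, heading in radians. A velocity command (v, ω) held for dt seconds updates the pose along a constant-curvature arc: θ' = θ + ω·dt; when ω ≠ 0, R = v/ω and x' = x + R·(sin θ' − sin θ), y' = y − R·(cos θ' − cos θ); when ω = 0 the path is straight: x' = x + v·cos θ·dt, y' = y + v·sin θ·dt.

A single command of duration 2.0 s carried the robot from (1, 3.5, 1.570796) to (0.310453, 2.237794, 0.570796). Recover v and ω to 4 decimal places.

Δθ = 0.570796 − 1.570796 = -1.000000
ω = Δθ/dt = -1.000000/2.0 = -0.5000
R = −Δy/(cos θ' − cos θ) = 1.5000
v = R·ω = 1.5000·-0.5000 = -0.7500

v = -0.7500, ω = -0.5000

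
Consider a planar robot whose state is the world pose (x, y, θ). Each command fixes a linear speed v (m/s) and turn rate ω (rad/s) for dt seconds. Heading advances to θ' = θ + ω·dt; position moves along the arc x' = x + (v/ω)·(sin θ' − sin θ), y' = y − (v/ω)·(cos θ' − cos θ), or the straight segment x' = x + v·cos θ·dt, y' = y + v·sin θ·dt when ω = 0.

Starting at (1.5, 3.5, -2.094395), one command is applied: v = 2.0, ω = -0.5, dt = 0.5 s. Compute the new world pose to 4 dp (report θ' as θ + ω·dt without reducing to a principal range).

θ' = -2.0944 + -0.5·0.5 = -2.3444
R = v/ω = 2.0/-0.5 = -4.0000
x' = 1.5 + -4.0000·(sin -2.3444 − sin -2.0944) = 0.8975
y' = 3.5 − -4.0000·(cos -2.3444 − cos -2.0944) = 2.7051

(0.8975, 2.7051, -2.3444)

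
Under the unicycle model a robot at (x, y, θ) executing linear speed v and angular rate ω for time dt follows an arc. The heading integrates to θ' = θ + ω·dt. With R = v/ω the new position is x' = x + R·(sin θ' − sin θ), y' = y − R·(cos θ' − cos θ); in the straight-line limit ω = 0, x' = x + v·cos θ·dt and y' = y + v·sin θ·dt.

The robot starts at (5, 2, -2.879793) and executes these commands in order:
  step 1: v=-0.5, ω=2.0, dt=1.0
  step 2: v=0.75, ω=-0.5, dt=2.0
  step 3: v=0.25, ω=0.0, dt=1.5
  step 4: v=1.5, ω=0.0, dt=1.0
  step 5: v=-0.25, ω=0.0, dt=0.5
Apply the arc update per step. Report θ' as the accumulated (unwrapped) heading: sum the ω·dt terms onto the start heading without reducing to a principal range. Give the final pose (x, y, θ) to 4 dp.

step 1: θ'=-0.8798 (R=-0.2500) → pose (5.1279, 2.4008, -0.8798)
step 2: θ'=-1.8798 (R=-1.5000) → pose (5.4010, 0.9887, -1.8798)
step 3: θ'=-1.8798 (straight) → pose (5.2870, 0.6314, -1.8798)
step 4: θ'=-1.8798 (straight) → pose (4.8308, -0.7975, -1.8798)
step 5: θ'=-1.8798 (straight) → pose (4.8688, -0.6784, -1.8798)

(4.8688, -0.6784, -1.8798)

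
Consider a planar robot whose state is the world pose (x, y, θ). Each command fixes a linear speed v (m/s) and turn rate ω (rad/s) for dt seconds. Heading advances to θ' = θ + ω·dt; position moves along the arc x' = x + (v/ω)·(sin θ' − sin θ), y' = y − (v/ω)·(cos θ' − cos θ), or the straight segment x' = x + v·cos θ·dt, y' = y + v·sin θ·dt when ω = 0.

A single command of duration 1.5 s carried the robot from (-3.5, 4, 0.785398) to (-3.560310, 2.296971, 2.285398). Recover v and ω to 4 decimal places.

v = -1.2500, ω = 1.0000

Δθ = 2.285398 − 0.785398 = 1.500000
ω = Δθ/dt = 1.500000/1.5 = 1.0000
R = −Δy/(cos θ' − cos θ) = -1.2500
v = R·ω = -1.2500·1.0000 = -1.2500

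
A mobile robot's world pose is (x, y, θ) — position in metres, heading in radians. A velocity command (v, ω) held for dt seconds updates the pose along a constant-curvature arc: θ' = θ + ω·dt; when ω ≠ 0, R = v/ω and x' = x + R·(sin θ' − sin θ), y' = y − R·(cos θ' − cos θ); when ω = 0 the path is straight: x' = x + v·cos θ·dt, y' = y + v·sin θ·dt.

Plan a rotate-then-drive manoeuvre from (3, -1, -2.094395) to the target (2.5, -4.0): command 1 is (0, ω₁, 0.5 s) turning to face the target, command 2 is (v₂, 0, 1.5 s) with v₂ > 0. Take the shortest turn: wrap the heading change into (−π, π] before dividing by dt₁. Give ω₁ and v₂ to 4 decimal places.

heading to target = atan2(-4−-1, 2.5−3) = -1.7359
Δθ = wrap(-1.7359 − -2.0944) = 0.3584; ω₁ = Δθ/dt₁ = 0.7169
distance = √((2.5−3)² + (-4−-1)²) = 3.0414; v₂ = distance/dt₂ = 2.0276

ω₁ = 0.7169, v₂ = 2.0276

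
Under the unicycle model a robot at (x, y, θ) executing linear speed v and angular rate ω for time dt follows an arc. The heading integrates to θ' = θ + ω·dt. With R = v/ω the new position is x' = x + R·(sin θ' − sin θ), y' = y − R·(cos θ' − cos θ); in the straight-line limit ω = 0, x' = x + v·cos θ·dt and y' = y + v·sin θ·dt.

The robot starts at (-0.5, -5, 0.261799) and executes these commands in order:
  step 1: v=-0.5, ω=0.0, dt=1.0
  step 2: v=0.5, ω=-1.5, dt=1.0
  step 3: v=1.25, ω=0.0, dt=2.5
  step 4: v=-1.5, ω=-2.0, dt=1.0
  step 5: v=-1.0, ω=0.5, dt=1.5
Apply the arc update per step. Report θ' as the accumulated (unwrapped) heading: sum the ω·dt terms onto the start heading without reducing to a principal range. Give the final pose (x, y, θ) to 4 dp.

step 1: θ'=0.2618 (straight) → pose (-0.9830, -5.1294, 0.2618)
step 2: θ'=-1.2382 (R=-0.3333) → pose (-0.5816, -5.3426, -1.2382)
step 3: θ'=-1.2382 (straight) → pose (0.4387, -8.2963, -1.2382)
step 4: θ'=-3.2382 (R=0.7500) → pose (1.2199, -7.3049, -3.2382)
step 5: θ'=-2.4882 (R=-2.0000) → pose (2.6286, -6.9023, -2.4882)

(2.6286, -6.9023, -2.4882)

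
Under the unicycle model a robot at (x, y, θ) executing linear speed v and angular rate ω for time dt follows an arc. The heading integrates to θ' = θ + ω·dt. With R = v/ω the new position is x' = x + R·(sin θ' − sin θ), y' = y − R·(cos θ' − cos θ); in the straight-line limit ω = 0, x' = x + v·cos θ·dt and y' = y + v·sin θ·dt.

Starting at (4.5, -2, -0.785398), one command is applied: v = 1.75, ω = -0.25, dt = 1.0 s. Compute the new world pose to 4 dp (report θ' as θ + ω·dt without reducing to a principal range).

θ' = -0.7854 + -0.25·1.0 = -1.0354
R = v/ω = 1.75/-0.25 = -7.0000
x' = 4.5 + -7.0000·(sin -1.0354 − sin -0.7854) = 5.5707
y' = -2 − -7.0000·(cos -1.0354 − cos -0.7854) = -3.3785

(5.5707, -3.3785, -1.0354)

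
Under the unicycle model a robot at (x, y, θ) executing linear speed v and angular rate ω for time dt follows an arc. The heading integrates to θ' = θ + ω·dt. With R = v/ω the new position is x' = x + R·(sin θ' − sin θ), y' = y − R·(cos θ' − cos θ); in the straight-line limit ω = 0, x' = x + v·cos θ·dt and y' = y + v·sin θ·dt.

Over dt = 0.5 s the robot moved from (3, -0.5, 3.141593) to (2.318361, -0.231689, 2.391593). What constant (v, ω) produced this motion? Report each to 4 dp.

Δθ = 2.391593 − 3.141593 = -0.750000
ω = Δθ/dt = -0.750000/0.5 = -1.5000
R = Δx/(sin θ' − sin θ) = -1.0000
v = R·ω = -1.0000·-1.5000 = 1.5000

v = 1.5000, ω = -1.5000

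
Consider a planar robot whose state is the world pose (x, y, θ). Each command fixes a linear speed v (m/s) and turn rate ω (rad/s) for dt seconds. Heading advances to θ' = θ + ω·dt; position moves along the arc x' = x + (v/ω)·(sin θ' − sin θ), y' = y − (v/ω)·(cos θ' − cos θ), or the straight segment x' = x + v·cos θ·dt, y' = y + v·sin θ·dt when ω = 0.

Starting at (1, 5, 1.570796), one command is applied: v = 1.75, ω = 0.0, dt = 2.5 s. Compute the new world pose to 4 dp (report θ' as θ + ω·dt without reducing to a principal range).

θ' = 1.5708 + 0.0·2.5 = 1.5708
ω = 0 → straight: x' = 1 + 1.75·cos(1.5708)·2.5 = 1.0000
y' = 5 + 1.75·sin(1.5708)·2.5 = 9.3750

(1.0000, 9.3750, 1.5708)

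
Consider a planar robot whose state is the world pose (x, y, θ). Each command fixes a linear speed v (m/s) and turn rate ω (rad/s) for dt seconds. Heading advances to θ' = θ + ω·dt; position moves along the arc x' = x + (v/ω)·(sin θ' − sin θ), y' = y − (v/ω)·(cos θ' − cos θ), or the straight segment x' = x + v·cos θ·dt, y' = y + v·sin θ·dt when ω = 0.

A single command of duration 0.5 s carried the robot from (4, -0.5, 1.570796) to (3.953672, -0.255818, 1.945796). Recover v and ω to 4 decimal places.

v = 0.5000, ω = 0.7500

Δθ = 1.945796 − 1.570796 = 0.375000
ω = Δθ/dt = 0.375000/0.5 = 0.7500
R = −Δy/(cos θ' − cos θ) = 0.6667
v = R·ω = 0.6667·0.7500 = 0.5000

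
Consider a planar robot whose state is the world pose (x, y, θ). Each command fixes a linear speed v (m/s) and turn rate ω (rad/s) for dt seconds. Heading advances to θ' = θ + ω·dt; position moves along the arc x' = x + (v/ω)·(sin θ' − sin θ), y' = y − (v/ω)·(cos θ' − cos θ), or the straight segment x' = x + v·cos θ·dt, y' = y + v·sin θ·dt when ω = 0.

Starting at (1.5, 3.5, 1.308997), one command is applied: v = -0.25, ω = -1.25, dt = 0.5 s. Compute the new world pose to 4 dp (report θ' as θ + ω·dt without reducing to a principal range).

θ' = 1.3090 + -1.25·0.5 = 0.6840
R = v/ω = -0.25/-1.25 = 0.2000
x' = 1.5 + 0.2000·(sin 0.6840 − sin 1.3090) = 1.4332
y' = 3.5 − 0.2000·(cos 0.6840 − cos 1.3090) = 3.3968

(1.4332, 3.3968, 0.6840)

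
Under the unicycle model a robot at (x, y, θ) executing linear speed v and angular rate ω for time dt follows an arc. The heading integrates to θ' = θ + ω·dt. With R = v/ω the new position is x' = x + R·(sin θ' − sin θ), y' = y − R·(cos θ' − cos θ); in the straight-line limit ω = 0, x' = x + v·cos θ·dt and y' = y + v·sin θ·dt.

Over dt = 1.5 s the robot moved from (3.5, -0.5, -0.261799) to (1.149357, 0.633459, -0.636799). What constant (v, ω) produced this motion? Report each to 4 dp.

v = -1.7500, ω = -0.2500

Δθ = -0.636799 − -0.261799 = -0.375000
ω = Δθ/dt = -0.375000/1.5 = -0.2500
R = Δx/(sin θ' − sin θ) = 7.0000
v = R·ω = 7.0000·-0.2500 = -1.7500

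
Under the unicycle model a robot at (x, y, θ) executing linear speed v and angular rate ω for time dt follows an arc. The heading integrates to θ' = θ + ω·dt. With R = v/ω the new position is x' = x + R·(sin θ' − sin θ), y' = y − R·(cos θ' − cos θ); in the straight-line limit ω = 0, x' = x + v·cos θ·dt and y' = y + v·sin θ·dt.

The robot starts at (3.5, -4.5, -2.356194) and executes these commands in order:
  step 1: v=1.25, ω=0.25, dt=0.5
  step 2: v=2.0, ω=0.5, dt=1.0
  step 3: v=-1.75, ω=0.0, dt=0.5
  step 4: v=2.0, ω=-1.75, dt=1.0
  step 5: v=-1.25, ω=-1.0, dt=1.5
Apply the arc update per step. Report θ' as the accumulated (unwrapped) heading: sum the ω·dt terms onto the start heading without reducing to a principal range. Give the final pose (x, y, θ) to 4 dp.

step 1: θ'=-2.2312 (R=5.0000) → pose (3.0868, -4.9684, -2.2312)
step 2: θ'=-1.7312 (R=4.0000) → pose (2.2971, -6.7833, -1.7312)
step 3: θ'=-1.7312 (straight) → pose (2.4369, -5.9195, -1.7312)
step 4: θ'=-3.4812 (R=-1.1429) → pose (0.9280, -6.8145, -3.4812)
step 5: θ'=-4.9812 (R=1.2500) → pose (1.7167, -8.3251, -4.9812)

(1.7167, -8.3251, -4.9812)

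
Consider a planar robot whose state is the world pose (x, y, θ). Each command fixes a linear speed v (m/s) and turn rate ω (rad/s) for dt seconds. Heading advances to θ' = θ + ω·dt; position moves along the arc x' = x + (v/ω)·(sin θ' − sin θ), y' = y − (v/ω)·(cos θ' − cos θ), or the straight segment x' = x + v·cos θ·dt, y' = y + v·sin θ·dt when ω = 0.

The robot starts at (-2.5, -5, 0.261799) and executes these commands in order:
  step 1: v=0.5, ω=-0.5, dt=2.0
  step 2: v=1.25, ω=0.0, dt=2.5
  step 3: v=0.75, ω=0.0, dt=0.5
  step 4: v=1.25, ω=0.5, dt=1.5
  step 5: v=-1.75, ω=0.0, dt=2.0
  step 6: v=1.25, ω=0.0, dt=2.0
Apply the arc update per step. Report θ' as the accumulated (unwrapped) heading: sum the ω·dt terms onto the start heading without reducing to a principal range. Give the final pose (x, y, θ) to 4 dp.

step 1: θ'=-0.7382 (R=-1.0000) → pose (-1.5682, -5.2262, -0.7382)
step 2: θ'=-0.7382 (straight) → pose (0.7433, -7.3292, -0.7382)
step 3: θ'=-0.7382 (straight) → pose (1.0207, -7.5816, -0.7382)
step 4: θ'=0.0118 (R=2.5000) → pose (2.7326, -8.2322, 0.0118)
step 5: θ'=0.0118 (straight) → pose (-0.7672, -8.2735, 0.0118)
step 6: θ'=0.0118 (straight) → pose (1.7326, -8.2440, 0.0118)

(1.7326, -8.2440, 0.0118)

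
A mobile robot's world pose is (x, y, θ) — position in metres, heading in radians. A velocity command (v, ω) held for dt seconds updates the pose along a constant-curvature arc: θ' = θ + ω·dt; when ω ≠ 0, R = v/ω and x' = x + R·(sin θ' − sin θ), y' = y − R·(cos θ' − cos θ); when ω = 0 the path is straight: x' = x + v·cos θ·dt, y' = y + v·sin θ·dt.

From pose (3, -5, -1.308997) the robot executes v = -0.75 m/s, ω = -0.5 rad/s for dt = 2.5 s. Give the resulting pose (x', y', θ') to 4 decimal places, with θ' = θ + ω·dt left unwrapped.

θ' = -1.3090 + -0.5·2.5 = -2.5590
R = v/ω = -0.75/-0.5 = 1.5000
x' = 3 + 1.5000·(sin -2.5590 − sin -1.3090) = 3.6236
y' = -5 − 1.5000·(cos -2.5590 − cos -1.3090) = -3.3592

(3.6236, -3.3592, -2.5590)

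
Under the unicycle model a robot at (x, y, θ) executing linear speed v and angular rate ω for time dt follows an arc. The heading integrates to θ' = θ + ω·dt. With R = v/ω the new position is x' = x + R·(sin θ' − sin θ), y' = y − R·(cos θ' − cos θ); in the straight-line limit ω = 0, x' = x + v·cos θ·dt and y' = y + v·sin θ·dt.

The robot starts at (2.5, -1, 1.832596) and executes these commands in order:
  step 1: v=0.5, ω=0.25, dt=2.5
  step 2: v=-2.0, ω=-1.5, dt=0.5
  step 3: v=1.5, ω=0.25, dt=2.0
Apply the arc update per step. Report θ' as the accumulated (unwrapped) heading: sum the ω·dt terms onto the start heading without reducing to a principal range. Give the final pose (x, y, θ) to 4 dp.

(1.1904, 1.9304, 2.2076)

step 1: θ'=2.4576 (R=2.0000) → pose (1.8319, 0.0325, 2.4576)
step 2: θ'=1.7076 (R=1.3333) → pose (2.3103, -0.8191, 1.7076)
step 3: θ'=2.2076 (R=6.0000) → pose (1.1904, 1.9304, 2.2076)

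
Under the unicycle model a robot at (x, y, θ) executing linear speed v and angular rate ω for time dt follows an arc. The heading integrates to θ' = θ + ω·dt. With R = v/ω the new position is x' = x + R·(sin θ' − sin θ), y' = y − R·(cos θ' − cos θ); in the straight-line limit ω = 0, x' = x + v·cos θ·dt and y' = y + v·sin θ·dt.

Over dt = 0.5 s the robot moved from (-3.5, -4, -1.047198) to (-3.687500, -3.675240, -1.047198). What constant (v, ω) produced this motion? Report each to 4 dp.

v = -0.7500, ω = 0.0000

Δθ = -1.047198 − -1.047198 = 0.000000
ω = Δθ/dt = 0.000000/0.5 = 0.0000
ω = 0 → v = (Δx·cos θ + Δy·sin θ)/dt = -0.7500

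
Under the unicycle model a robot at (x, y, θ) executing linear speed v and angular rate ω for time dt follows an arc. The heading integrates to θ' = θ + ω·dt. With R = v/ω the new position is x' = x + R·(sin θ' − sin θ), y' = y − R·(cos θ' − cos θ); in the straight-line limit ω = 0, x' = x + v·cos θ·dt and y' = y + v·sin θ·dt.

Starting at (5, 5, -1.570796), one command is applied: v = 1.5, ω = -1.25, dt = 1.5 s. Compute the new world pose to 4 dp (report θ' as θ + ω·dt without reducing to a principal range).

θ' = -1.5708 + -1.25·1.5 = -3.4458
R = v/ω = 1.5/-1.25 = -1.2000
x' = 5 + -1.2000·(sin -3.4458 − sin -1.5708) = 3.4406
y' = 5 − -1.2000·(cos -3.4458 − cos -1.5708) = 3.8551

(3.4406, 3.8551, -3.4458)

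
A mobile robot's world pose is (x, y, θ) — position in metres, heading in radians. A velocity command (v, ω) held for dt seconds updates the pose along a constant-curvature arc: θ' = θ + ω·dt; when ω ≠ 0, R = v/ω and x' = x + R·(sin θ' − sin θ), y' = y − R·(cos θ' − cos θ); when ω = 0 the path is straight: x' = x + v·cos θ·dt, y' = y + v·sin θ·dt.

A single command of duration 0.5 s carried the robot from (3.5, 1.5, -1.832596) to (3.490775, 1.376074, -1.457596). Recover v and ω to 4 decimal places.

v = 0.2500, ω = 0.7500

Δθ = -1.457596 − -1.832596 = 0.375000
ω = Δθ/dt = 0.375000/0.5 = 0.7500
R = −Δy/(cos θ' − cos θ) = 0.3333
v = R·ω = 0.3333·0.7500 = 0.2500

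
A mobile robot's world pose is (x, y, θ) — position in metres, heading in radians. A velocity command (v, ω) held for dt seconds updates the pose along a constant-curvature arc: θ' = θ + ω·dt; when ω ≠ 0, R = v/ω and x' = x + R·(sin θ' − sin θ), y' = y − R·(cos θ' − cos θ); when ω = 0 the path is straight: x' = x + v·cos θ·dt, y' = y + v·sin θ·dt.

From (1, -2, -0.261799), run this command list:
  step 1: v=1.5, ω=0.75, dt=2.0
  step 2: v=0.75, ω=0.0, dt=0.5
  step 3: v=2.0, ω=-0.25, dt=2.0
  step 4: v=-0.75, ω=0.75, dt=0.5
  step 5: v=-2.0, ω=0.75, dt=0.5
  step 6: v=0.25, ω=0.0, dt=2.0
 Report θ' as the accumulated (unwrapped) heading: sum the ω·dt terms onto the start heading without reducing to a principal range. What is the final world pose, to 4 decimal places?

step 1: θ'=1.2382 (R=2.0000) → pose (3.4080, -0.7211, 1.2382)
step 2: θ'=1.2382 (straight) → pose (3.5305, -0.3667, 1.2382)
step 3: θ'=0.7382 (R=-8.0000) → pose (5.7084, 2.9388, 0.7382)
step 4: θ'=1.1132 (R=-1.0000) → pose (5.4842, 2.6409, 1.1132)
step 5: θ'=1.4882 (R=-2.6667) → pose (5.2190, 1.6828, 1.4882)
step 6: θ'=1.4882 (straight) → pose (5.2602, 2.1811, 1.4882)

(5.2602, 2.1811, 1.4882)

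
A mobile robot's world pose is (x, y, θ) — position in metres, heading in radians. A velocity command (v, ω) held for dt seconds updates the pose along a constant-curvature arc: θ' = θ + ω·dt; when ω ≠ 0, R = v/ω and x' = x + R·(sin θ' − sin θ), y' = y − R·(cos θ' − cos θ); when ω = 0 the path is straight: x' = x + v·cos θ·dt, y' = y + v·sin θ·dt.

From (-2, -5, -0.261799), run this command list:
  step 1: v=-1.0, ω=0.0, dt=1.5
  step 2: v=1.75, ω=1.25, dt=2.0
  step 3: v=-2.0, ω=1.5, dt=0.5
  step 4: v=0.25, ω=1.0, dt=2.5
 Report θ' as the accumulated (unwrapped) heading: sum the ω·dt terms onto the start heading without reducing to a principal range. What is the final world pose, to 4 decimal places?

step 1: θ'=-0.2618 (straight) → pose (-3.4489, -4.6118, -0.2618)
step 2: θ'=2.2382 (R=1.4000) → pose (-1.9869, -2.3929, 2.2382)
step 3: θ'=2.9882 (R=-1.3333) → pose (-1.1434, -2.8854, 2.9882)
step 4: θ'=5.4882 (R=0.2500) → pose (-1.3601, -3.3075, 5.4882)

(-1.3601, -3.3075, 5.4882)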